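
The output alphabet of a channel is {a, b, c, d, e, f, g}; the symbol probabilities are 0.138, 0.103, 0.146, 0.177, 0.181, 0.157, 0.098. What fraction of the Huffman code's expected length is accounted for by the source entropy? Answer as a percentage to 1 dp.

Entropy H = −Σ p log₂ p ≈ 2.7736 bits.
Huffman merges: 49/500+103/1000→201/1000; 69/500+73/500→71/250; 157/1000+177/1000→167/500; 181/1000+201/1000→191/500; 71/250+167/500→309/500; 191/500+309/500→1. L = 2819/1000 ≈ 2.8190.
Efficiency = H/L = 2.7736/2.8190 = 98.4%.

98.4%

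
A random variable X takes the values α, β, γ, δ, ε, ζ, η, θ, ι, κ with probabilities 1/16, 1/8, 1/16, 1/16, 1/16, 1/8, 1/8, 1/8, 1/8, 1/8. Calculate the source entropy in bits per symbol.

Each probability is a power of 1/2, so log₂(1/p) is an integer.
H = Σ p·log₂(1/p) = 1/16·4 + 1/8·3 + 1/16·4 + 1/16·4 + 1/16·4 + 1/8·3 + 1/8·3 + 1/8·3 + 1/8·3 + 1/8·3 = 3.25 bits.

3.25 bits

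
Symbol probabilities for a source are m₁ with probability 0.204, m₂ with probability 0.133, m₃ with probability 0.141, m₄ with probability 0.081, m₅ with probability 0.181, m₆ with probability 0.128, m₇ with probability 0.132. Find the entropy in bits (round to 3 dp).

2.759 bits

H = −Σ pᵢ log₂ pᵢ.
−0.204·log₂(0.204) = 0.4678
−0.133·log₂(0.133) = 0.3871
−0.141·log₂(0.141) = 0.3985
−0.081·log₂(0.081) = 0.2937
−0.181·log₂(0.181) = 0.4463
−0.128·log₂(0.128) = 0.3796
−0.132·log₂(0.132) = 0.3856
Sum ≈ 2.7587 → 2.759 bits.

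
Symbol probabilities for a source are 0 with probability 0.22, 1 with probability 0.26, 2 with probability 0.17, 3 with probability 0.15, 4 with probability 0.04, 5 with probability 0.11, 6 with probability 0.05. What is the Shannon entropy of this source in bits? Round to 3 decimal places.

2.583 bits

H = −Σ pᵢ log₂ pᵢ.
−0.22·log₂(0.22) = 0.4806
−0.26·log₂(0.26) = 0.5053
−0.17·log₂(0.17) = 0.4346
−0.15·log₂(0.15) = 0.4105
−0.04·log₂(0.04) = 0.1858
−0.11·log₂(0.11) = 0.3503
−0.05·log₂(0.05) = 0.2161
Sum ≈ 2.5831 → 2.583 bits.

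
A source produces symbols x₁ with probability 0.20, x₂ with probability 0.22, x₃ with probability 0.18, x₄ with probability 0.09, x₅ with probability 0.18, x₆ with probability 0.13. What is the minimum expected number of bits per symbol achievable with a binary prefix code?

2.58 bits/symbol

Repeatedly combine the two least-probable nodes; the expected code length is the sum of the merged weights.
merge 9/100 + 13/100 → 11/50
merge 9/50 + 9/50 → 9/25
merge 1/5 + 11/50 → 21/50
merge 11/50 + 9/25 → 29/50
merge 21/50 + 29/50 → 1
L = 11/50 + 9/25 + 21/50 + 29/50 + 1 = 129/50 = 2.58 bits/symbol.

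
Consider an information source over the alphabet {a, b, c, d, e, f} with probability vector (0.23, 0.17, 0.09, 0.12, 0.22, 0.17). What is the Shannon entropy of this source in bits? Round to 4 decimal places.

H = −Σ pᵢ log₂ pᵢ.
−0.23·log₂(0.23) = 0.4877
−0.17·log₂(0.17) = 0.4346
−0.09·log₂(0.09) = 0.3127
−0.12·log₂(0.12) = 0.3671
−0.22·log₂(0.22) = 0.4806
−0.17·log₂(0.17) = 0.4346
Sum ≈ 2.5171 → 2.5171 bits.

2.5171 bits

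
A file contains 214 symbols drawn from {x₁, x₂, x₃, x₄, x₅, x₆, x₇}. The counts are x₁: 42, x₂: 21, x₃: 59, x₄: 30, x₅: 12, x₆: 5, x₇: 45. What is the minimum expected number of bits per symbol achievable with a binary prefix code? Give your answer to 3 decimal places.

Probabilities are the counts divided by 214.
Repeatedly combine the two least-probable nodes; the expected code length is the sum of the merged weights.
merge 5/214 + 6/107 → 17/214
merge 17/214 + 21/214 → 19/107
merge 15/107 + 19/107 → 34/107
merge 21/107 + 45/214 → 87/214
merge 59/214 + 34/107 → 127/214
merge 87/214 + 127/214 → 1
L = 17/214 + 19/107 + 34/107 + 87/214 + 127/214 + 1 = 551/214 ≈ 2.575 bits/symbol.

2.575 bits/symbol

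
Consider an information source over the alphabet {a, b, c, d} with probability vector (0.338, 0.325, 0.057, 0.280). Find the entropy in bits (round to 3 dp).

1.806 bits

H = −Σ pᵢ log₂ pᵢ.
−0.338·log₂(0.338) = 0.5289
−0.325·log₂(0.325) = 0.5270
−0.057·log₂(0.057) = 0.2356
−0.280·log₂(0.280) = 0.5142
Sum ≈ 1.8057 → 1.806 bits.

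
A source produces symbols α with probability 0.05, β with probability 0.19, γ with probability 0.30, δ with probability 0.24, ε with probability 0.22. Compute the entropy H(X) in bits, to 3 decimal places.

H = −Σ pᵢ log₂ pᵢ.
−0.05·log₂(0.05) = 0.2161
−0.19·log₂(0.19) = 0.4552
−0.30·log₂(0.30) = 0.5211
−0.24·log₂(0.24) = 0.4941
−0.22·log₂(0.22) = 0.4806
Sum ≈ 2.1671 → 2.167 bits.

2.167 bits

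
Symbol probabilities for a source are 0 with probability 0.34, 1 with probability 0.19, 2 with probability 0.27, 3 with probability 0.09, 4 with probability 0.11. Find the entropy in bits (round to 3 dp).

H = −Σ pᵢ log₂ pᵢ.
−0.34·log₂(0.34) = 0.5292
−0.19·log₂(0.19) = 0.4552
−0.27·log₂(0.27) = 0.5100
−0.09·log₂(0.09) = 0.3127
−0.11·log₂(0.11) = 0.3503
Sum ≈ 2.1574 → 2.157 bits.

2.157 bits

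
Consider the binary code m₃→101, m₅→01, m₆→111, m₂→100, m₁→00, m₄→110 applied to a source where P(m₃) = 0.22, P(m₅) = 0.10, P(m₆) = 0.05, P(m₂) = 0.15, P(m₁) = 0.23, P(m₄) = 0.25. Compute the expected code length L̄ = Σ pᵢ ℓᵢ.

L̄ = Σ pᵢ·ℓᵢ = 0.22·3 + 0.10·2 + 0.05·3 + 0.15·3 + 0.23·2 + 0.25·3 = 2.67 bits/symbol.

2.67 bits/symbol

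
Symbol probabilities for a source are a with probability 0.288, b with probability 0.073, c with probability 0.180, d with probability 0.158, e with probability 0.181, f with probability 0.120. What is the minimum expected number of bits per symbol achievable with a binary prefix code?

2.531 bits/symbol

Repeatedly combine the two least-probable nodes; the expected code length is the sum of the merged weights.
merge 73/1000 + 3/25 → 193/1000
merge 79/500 + 9/50 → 169/500
merge 181/1000 + 193/1000 → 187/500
merge 36/125 + 169/500 → 313/500
merge 187/500 + 313/500 → 1
L = 193/1000 + 169/500 + 187/500 + 313/500 + 1 = 2531/1000 = 2.531 bits/symbol.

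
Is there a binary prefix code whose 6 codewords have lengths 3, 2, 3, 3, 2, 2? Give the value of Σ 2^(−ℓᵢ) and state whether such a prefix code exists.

1.125; no

With common denominator 2^3 = 8: Σ 2^(−ℓᵢ) = 1/8 + 2/8 + 1/8 + 1/8 + 2/8 + 2/8 = 9/8 = 1.125.
Kraft's inequality requires Σ ≤ 1; here Σ = 1.125 > 1, so no such prefix code exists.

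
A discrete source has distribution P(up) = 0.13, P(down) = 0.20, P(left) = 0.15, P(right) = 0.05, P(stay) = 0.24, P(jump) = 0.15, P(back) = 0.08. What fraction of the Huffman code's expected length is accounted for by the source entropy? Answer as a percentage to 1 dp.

99.3%

Entropy H = −Σ p log₂ p ≈ 2.6699 bits.
Huffman merges: 1/20+2/25→13/100; 13/100+13/100→13/50; 3/20+3/20→3/10; 1/5+6/25→11/25; 13/50+3/10→14/25; 11/25+14/25→1. L = 269/100 ≈ 2.6900.
Efficiency = H/L = 2.6699/2.6900 = 99.3%.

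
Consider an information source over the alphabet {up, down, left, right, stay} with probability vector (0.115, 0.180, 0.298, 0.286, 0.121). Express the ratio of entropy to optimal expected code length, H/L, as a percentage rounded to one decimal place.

98.8%

Entropy H = −Σ p log₂ p ≈ 2.2098 bits.
Huffman merges: 23/200+121/1000→59/250; 9/50+59/250→52/125; 143/500+149/500→73/125; 52/125+73/125→1. L = 559/250 ≈ 2.2360.
Efficiency = H/L = 2.2098/2.2360 = 98.8%.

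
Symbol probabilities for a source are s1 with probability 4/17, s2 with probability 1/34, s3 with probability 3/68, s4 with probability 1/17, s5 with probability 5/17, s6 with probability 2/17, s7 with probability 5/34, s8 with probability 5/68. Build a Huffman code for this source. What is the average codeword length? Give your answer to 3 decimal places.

Repeatedly combine the two least-probable nodes; the expected code length is the sum of the merged weights.
merge 1/34 + 3/68 → 5/68
merge 1/17 + 5/68 → 9/68
merge 5/68 + 2/17 → 13/68
merge 9/68 + 5/34 → 19/68
merge 13/68 + 4/17 → 29/68
merge 19/68 + 5/17 → 39/68
merge 29/68 + 39/68 → 1
L = 5/68 + 9/68 + 13/68 + 19/68 + 29/68 + 39/68 + 1 = 91/34 ≈ 2.676 bits/symbol.

2.676 bits/symbol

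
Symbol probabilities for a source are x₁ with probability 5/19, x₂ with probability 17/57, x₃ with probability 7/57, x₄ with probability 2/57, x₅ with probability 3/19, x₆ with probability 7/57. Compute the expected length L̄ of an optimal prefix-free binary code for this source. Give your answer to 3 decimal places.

Repeatedly combine the two least-probable nodes; the expected code length is the sum of the merged weights.
merge 2/57 + 7/57 → 3/19
merge 7/57 + 3/19 → 16/57
merge 3/19 + 5/19 → 8/19
merge 16/57 + 17/57 → 11/19
merge 8/19 + 11/19 → 1
L = 3/19 + 16/57 + 8/19 + 11/19 + 1 = 139/57 ≈ 2.439 bits/symbol.

2.439 bits/symbol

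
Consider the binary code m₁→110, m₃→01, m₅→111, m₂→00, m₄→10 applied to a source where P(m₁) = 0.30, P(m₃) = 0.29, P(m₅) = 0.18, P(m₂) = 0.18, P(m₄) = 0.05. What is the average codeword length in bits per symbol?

2.48 bits/symbol

L̄ = Σ pᵢ·ℓᵢ = 0.30·3 + 0.29·2 + 0.18·3 + 0.18·2 + 0.05·2 = 2.48 bits/symbol.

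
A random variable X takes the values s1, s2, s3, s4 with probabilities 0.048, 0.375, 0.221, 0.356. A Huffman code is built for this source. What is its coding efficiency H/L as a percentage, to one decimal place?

Entropy H = −Σ p log₂ p ≈ 1.7527 bits.
Huffman merges: 6/125+221/1000→269/1000; 269/1000+89/250→5/8; 3/8+5/8→1. L = 947/500 ≈ 1.8940.
Efficiency = H/L = 1.7527/1.8940 = 92.5%.

92.5%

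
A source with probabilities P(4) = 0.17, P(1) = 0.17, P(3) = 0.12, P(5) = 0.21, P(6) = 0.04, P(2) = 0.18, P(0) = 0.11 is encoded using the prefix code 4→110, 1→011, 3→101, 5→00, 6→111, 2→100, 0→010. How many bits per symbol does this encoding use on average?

L̄ = Σ pᵢ·ℓᵢ = 0.17·3 + 0.17·3 + 0.12·3 + 0.21·2 + 0.04·3 + 0.18·3 + 0.11·3 = 2.79 bits/symbol.

2.79 bits/symbol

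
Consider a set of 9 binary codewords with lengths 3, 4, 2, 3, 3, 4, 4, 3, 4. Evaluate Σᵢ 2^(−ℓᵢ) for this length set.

1

With common denominator 2^4 = 16: Σ 2^(−ℓᵢ) = 2/16 + 1/16 + 4/16 + 2/16 + 2/16 + 1/16 + 1/16 + 2/16 + 1/16 = 16/16 = 1.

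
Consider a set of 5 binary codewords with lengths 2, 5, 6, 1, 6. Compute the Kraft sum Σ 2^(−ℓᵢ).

With common denominator 2^6 = 64: Σ 2^(−ℓᵢ) = 16/64 + 2/64 + 1/64 + 32/64 + 1/64 = 52/64 = 0.8125.

0.8125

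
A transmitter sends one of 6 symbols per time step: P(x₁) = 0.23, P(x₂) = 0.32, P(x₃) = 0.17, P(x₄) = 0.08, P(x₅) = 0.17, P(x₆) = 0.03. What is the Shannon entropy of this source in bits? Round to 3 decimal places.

H = −Σ pᵢ log₂ pᵢ.
−0.23·log₂(0.23) = 0.4877
−0.32·log₂(0.32) = 0.5260
−0.17·log₂(0.17) = 0.4346
−0.08·log₂(0.08) = 0.2915
−0.17·log₂(0.17) = 0.4346
−0.03·log₂(0.03) = 0.1518
Sum ≈ 2.3262 → 2.326 bits.

2.326 bits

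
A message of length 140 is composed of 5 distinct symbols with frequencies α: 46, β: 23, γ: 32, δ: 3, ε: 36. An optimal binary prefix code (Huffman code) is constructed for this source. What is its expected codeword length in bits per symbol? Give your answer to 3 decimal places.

Probabilities are the counts divided by 140.
Repeatedly combine the two least-probable nodes; the expected code length is the sum of the merged weights.
merge 3/140 + 23/140 → 13/70
merge 13/70 + 8/35 → 29/70
merge 9/35 + 23/70 → 41/70
merge 29/70 + 41/70 → 1
L = 13/70 + 29/70 + 41/70 + 1 = 153/70 ≈ 2.186 bits/symbol.

2.186 bits/symbol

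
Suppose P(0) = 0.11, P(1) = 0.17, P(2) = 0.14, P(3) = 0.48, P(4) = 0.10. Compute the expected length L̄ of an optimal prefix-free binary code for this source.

Repeatedly combine the two least-probable nodes; the expected code length is the sum of the merged weights.
merge 1/10 + 11/100 → 21/100
merge 7/50 + 17/100 → 31/100
merge 21/100 + 31/100 → 13/25
merge 12/25 + 13/25 → 1
L = 21/100 + 31/100 + 13/25 + 1 = 51/25 = 2.04 bits/symbol.

2.04 bits/symbol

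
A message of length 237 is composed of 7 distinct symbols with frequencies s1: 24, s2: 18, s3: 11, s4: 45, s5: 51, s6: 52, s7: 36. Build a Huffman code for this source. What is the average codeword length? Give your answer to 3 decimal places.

Probabilities are the counts divided by 237.
Repeatedly combine the two least-probable nodes; the expected code length is the sum of the merged weights.
merge 11/237 + 6/79 → 29/237
merge 8/79 + 29/237 → 53/237
merge 12/79 + 15/79 → 27/79
merge 17/79 + 52/237 → 103/237
merge 53/237 + 27/79 → 134/237
merge 103/237 + 134/237 → 1
L = 29/237 + 53/237 + 27/79 + 103/237 + 134/237 + 1 = 637/237 ≈ 2.688 bits/symbol.

2.688 bits/symbol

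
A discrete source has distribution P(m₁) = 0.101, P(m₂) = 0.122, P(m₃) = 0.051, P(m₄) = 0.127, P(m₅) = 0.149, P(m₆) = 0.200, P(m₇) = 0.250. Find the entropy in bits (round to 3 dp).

2.675 bits

H = −Σ pᵢ log₂ pᵢ.
−0.101·log₂(0.101) = 0.3341
−0.122·log₂(0.122) = 0.3703
−0.051·log₂(0.051) = 0.2190
−0.127·log₂(0.127) = 0.3781
−0.149·log₂(0.149) = 0.4092
−0.200·log₂(0.200) = 0.4644
−0.250·log₂(0.250) = 0.5000
Sum ≈ 2.6750 → 2.675 bits.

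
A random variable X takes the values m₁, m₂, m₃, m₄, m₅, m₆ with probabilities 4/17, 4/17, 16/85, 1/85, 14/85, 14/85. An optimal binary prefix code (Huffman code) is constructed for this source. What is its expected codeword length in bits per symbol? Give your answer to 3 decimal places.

2.518 bits/symbol

Repeatedly combine the two least-probable nodes; the expected code length is the sum of the merged weights.
merge 1/85 + 14/85 → 3/17
merge 14/85 + 3/17 → 29/85
merge 16/85 + 4/17 → 36/85
merge 4/17 + 29/85 → 49/85
merge 36/85 + 49/85 → 1
L = 3/17 + 29/85 + 36/85 + 49/85 + 1 = 214/85 ≈ 2.518 bits/symbol.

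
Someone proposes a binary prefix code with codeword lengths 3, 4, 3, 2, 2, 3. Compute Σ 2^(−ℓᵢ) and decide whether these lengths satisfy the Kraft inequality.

0.9375; yes

With common denominator 2^4 = 16: Σ 2^(−ℓᵢ) = 2/16 + 1/16 + 2/16 + 4/16 + 4/16 + 2/16 = 15/16 = 0.9375.
Kraft's inequality requires Σ ≤ 1; here Σ = 0.9375 ≤ 1, so such a prefix code exists.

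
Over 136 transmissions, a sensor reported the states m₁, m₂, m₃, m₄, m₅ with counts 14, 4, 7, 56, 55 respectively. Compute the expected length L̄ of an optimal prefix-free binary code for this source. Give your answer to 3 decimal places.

1.853 bits/symbol

Probabilities are the counts divided by 136.
Repeatedly combine the two least-probable nodes; the expected code length is the sum of the merged weights.
merge 1/34 + 7/136 → 11/136
merge 11/136 + 7/68 → 25/136
merge 25/136 + 55/136 → 10/17
merge 7/17 + 10/17 → 1
L = 11/136 + 25/136 + 10/17 + 1 = 63/34 ≈ 1.853 bits/symbol.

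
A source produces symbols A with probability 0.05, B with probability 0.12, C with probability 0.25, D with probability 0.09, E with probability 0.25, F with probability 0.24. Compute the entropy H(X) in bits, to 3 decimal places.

H = −Σ pᵢ log₂ pᵢ.
−0.05·log₂(0.05) = 0.2161
−0.12·log₂(0.12) = 0.3671
−0.25·log₂(0.25) = 0.5000
−0.09·log₂(0.09) = 0.3127
−0.25·log₂(0.25) = 0.5000
−0.24·log₂(0.24) = 0.4941
Sum ≈ 2.3900 → 2.390 bits.

2.390 bits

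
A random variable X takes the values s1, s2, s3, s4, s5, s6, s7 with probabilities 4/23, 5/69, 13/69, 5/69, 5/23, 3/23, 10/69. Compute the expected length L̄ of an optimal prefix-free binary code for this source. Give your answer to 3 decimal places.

2.739 bits/symbol

Repeatedly combine the two least-probable nodes; the expected code length is the sum of the merged weights.
merge 5/69 + 5/69 → 10/69
merge 3/23 + 10/69 → 19/69
merge 10/69 + 4/23 → 22/69
merge 13/69 + 5/23 → 28/69
merge 19/69 + 22/69 → 41/69
merge 28/69 + 41/69 → 1
L = 10/69 + 19/69 + 22/69 + 28/69 + 41/69 + 1 = 63/23 ≈ 2.739 bits/symbol.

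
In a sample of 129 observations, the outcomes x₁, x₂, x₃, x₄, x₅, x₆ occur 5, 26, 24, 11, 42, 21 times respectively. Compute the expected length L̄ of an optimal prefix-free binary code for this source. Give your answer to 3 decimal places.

Probabilities are the counts divided by 129.
Repeatedly combine the two least-probable nodes; the expected code length is the sum of the merged weights.
merge 5/129 + 11/129 → 16/129
merge 16/129 + 7/43 → 37/129
merge 8/43 + 26/129 → 50/129
merge 37/129 + 14/43 → 79/129
merge 50/129 + 79/129 → 1
L = 16/129 + 37/129 + 50/129 + 79/129 + 1 = 311/129 ≈ 2.411 bits/symbol.

2.411 bits/symbol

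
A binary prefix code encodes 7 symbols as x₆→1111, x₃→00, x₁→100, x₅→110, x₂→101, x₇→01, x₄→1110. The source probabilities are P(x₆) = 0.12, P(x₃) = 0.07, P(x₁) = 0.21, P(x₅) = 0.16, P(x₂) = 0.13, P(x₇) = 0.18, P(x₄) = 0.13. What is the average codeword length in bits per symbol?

3 bits/symbol

L̄ = Σ pᵢ·ℓᵢ = 0.12·4 + 0.07·2 + 0.21·3 + 0.16·3 + 0.13·3 + 0.18·2 + 0.13·4 = 3 bits/symbol.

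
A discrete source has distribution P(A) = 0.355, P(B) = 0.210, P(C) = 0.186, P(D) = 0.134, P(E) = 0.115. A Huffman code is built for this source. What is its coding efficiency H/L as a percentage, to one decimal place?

97.9%

Entropy H = −Σ p log₂ p ≈ 2.2020 bits.
Huffman merges: 23/200+67/500→249/1000; 93/500+21/100→99/250; 249/1000+71/200→151/250; 99/250+151/250→1. L = 2249/1000 ≈ 2.2490.
Efficiency = H/L = 2.2020/2.2490 = 97.9%.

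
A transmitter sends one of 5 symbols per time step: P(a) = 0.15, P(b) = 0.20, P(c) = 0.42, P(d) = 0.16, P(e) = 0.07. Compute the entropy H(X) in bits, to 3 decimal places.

H = −Σ pᵢ log₂ pᵢ.
−0.15·log₂(0.15) = 0.4105
−0.20·log₂(0.20) = 0.4644
−0.42·log₂(0.42) = 0.5256
−0.16·log₂(0.16) = 0.4230
−0.07·log₂(0.07) = 0.2686
Sum ≈ 2.0921 → 2.092 bits.

2.092 bits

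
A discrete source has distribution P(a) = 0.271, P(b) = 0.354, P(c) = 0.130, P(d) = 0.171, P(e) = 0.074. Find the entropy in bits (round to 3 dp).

H = −Σ pᵢ log₂ pᵢ.
−0.271·log₂(0.271) = 0.5105
−0.354·log₂(0.354) = 0.5304
−0.130·log₂(0.130) = 0.3826
−0.171·log₂(0.171) = 0.4357
−0.074·log₂(0.074) = 0.2780
Sum ≈ 2.1371 → 2.137 bits.

2.137 bits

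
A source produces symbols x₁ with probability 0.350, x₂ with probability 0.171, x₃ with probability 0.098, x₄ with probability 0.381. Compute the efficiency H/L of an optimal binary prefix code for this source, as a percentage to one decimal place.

Entropy H = −Σ p log₂ p ≈ 1.8246 bits.
Huffman merges: 49/500+171/1000→269/1000; 269/1000+7/20→619/1000; 381/1000+619/1000→1. L = 236/125 ≈ 1.8880.
Efficiency = H/L = 1.8246/1.8880 = 96.6%.

96.6%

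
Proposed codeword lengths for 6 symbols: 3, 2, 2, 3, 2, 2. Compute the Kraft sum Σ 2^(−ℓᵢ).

1.25

With common denominator 2^3 = 8: Σ 2^(−ℓᵢ) = 1/8 + 2/8 + 2/8 + 1/8 + 2/8 + 2/8 = 10/8 = 1.25.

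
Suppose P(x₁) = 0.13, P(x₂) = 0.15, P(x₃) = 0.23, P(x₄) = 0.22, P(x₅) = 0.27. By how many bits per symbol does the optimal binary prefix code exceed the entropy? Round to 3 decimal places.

Entropy H = −Σ p log₂ p ≈ 2.2715 bits.
Huffman merges: 13/100+3/20→7/25; 11/50+23/100→9/20; 27/100+7/25→11/20; 9/20+11/20→1. L = 57/25 ≈ 2.2800.
L − H = 2.2800 − 2.2715 = 0.009 bits.

0.009 bits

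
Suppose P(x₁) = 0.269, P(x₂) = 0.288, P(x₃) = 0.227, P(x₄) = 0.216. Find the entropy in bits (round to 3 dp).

H = −Σ pᵢ log₂ pᵢ.
−0.269·log₂(0.269) = 0.5096
−0.288·log₂(0.288) = 0.5172
−0.227·log₂(0.227) = 0.4856
−0.216·log₂(0.216) = 0.4776
Sum ≈ 1.9899 → 1.990 bits.

1.990 bits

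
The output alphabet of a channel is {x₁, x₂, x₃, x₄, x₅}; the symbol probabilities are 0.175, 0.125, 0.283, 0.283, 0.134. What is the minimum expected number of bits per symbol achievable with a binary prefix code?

2.259 bits/symbol

Repeatedly combine the two least-probable nodes; the expected code length is the sum of the merged weights.
merge 1/8 + 67/500 → 259/1000
merge 7/40 + 259/1000 → 217/500
merge 283/1000 + 283/1000 → 283/500
merge 217/500 + 283/500 → 1
L = 259/1000 + 217/500 + 283/500 + 1 = 2259/1000 = 2.259 bits/symbol.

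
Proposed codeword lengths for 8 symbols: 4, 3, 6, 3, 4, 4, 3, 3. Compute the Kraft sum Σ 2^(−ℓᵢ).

With common denominator 2^6 = 64: Σ 2^(−ℓᵢ) = 4/64 + 8/64 + 1/64 + 8/64 + 4/64 + 4/64 + 8/64 + 8/64 = 45/64 = 0.703125.

0.703125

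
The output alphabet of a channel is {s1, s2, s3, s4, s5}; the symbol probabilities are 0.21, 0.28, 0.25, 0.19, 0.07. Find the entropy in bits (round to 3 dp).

2.211 bits

H = −Σ pᵢ log₂ pᵢ.
−0.21·log₂(0.21) = 0.4728
−0.28·log₂(0.28) = 0.5142
−0.25·log₂(0.25) = 0.5000
−0.19·log₂(0.19) = 0.4552
−0.07·log₂(0.07) = 0.2686
Sum ≈ 2.2108 → 2.211 bits.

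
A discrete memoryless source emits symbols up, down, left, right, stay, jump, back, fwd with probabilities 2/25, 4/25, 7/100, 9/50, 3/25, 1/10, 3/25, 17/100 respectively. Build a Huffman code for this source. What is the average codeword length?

2.97 bits/symbol

Repeatedly combine the two least-probable nodes; the expected code length is the sum of the merged weights.
merge 7/100 + 2/25 → 3/20
merge 1/10 + 3/25 → 11/50
merge 3/25 + 3/20 → 27/100
merge 4/25 + 17/100 → 33/100
merge 9/50 + 11/50 → 2/5
merge 27/100 + 33/100 → 3/5
merge 2/5 + 3/5 → 1
L = 3/20 + 11/50 + 27/100 + 33/100 + 2/5 + 3/5 + 1 = 297/100 = 2.97 bits/symbol.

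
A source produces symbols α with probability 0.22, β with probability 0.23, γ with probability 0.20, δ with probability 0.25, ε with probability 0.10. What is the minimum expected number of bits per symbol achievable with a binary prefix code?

2.3 bits/symbol

Repeatedly combine the two least-probable nodes; the expected code length is the sum of the merged weights.
merge 1/10 + 1/5 → 3/10
merge 11/50 + 23/100 → 9/20
merge 1/4 + 3/10 → 11/20
merge 9/20 + 11/20 → 1
L = 3/10 + 9/20 + 11/20 + 1 = 23/10 = 2.3 bits/symbol.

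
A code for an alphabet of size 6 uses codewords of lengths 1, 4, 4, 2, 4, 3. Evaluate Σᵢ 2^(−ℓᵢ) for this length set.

With common denominator 2^4 = 16: Σ 2^(−ℓᵢ) = 8/16 + 1/16 + 1/16 + 4/16 + 1/16 + 2/16 = 17/16 = 1.0625.

1.0625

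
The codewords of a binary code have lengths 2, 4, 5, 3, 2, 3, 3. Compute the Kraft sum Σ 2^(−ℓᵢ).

0.96875

With common denominator 2^5 = 32: Σ 2^(−ℓᵢ) = 8/32 + 2/32 + 1/32 + 4/32 + 8/32 + 4/32 + 4/32 = 31/32 = 0.96875.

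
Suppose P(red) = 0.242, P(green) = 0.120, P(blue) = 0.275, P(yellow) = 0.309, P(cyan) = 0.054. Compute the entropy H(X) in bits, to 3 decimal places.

H = −Σ pᵢ log₂ pᵢ.
−0.242·log₂(0.242) = 0.4954
−0.120·log₂(0.120) = 0.3671
−0.275·log₂(0.275) = 0.5122
−0.309·log₂(0.309) = 0.5235
−0.054·log₂(0.054) = 0.2274
Sum ≈ 2.1255 → 2.126 bits.

2.126 bits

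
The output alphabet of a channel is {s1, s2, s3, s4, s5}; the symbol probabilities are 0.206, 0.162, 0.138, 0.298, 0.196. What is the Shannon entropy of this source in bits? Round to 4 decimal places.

H = −Σ pᵢ log₂ pᵢ.
−0.206·log₂(0.206) = 0.4695
−0.162·log₂(0.162) = 0.4254
−0.138·log₂(0.138) = 0.3943
−0.298·log₂(0.298) = 0.5205
−0.196·log₂(0.196) = 0.4608
Sum ≈ 2.2705 → 2.2705 bits.

2.2705 bits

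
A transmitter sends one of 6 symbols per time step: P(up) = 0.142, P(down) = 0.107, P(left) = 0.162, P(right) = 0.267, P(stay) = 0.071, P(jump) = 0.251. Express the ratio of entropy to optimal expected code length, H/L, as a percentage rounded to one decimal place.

Entropy H = −Σ p log₂ p ≈ 2.4504 bits.
Huffman merges: 71/1000+107/1000→89/500; 71/500+81/500→38/125; 89/500+251/1000→429/1000; 267/1000+38/125→571/1000; 429/1000+571/1000→1. L = 1241/500 ≈ 2.4820.
Efficiency = H/L = 2.4504/2.4820 = 98.7%.

98.7%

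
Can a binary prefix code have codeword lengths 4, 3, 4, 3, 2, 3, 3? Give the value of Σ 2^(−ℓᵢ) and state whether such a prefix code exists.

With common denominator 2^4 = 16: Σ 2^(−ℓᵢ) = 1/16 + 2/16 + 1/16 + 2/16 + 4/16 + 2/16 + 2/16 = 14/16 = 0.875.
Kraft's inequality requires Σ ≤ 1; here Σ = 0.875 ≤ 1, so such a prefix code exists.

0.875; yes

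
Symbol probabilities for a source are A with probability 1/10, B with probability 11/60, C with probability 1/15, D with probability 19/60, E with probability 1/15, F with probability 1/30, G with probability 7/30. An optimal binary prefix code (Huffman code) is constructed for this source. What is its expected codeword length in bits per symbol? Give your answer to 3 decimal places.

Repeatedly combine the two least-probable nodes; the expected code length is the sum of the merged weights.
merge 1/30 + 1/15 → 1/10
merge 1/15 + 1/10 → 1/6
merge 1/10 + 1/6 → 4/15
merge 11/60 + 7/30 → 5/12
merge 4/15 + 19/60 → 7/12
merge 5/12 + 7/12 → 1
L = 1/10 + 1/6 + 4/15 + 5/12 + 7/12 + 1 = 38/15 ≈ 2.533 bits/symbol.

2.533 bits/symbol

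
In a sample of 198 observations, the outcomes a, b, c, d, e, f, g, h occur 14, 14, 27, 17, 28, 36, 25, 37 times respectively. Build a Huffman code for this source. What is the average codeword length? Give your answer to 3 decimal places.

2.955 bits/symbol

Probabilities are the counts divided by 198.
Repeatedly combine the two least-probable nodes; the expected code length is the sum of the merged weights.
merge 7/99 + 7/99 → 14/99
merge 17/198 + 25/198 → 7/33
merge 3/22 + 14/99 → 5/18
merge 14/99 + 2/11 → 32/99
merge 37/198 + 7/33 → 79/198
merge 5/18 + 32/99 → 119/198
merge 79/198 + 119/198 → 1
L = 14/99 + 7/33 + 5/18 + 32/99 + 79/198 + 119/198 + 1 = 65/22 ≈ 2.955 bits/symbol.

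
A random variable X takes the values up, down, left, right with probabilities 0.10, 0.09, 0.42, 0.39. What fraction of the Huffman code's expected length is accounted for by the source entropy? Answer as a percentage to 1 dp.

Entropy H = −Σ p log₂ p ≈ 1.7003 bits.
Huffman merges: 9/100+1/10→19/100; 19/100+39/100→29/50; 21/50+29/50→1. L = 177/100 ≈ 1.7700.
Efficiency = H/L = 1.7003/1.7700 = 96.1%.

96.1%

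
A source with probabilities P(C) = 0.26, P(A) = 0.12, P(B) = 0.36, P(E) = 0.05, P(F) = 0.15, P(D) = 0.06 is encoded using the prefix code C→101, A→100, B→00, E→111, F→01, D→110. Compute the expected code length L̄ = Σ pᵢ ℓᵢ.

L̄ = Σ pᵢ·ℓᵢ = 0.26·3 + 0.12·3 + 0.36·2 + 0.05·3 + 0.15·2 + 0.06·3 = 2.49 bits/symbol.

2.49 bits/symbol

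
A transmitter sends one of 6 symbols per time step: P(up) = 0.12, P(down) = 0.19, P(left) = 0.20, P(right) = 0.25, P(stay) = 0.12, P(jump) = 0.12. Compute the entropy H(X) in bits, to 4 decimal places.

2.5208 bits

H = −Σ pᵢ log₂ pᵢ.
−0.12·log₂(0.12) = 0.3671
−0.19·log₂(0.19) = 0.4552
−0.20·log₂(0.20) = 0.4644
−0.25·log₂(0.25) = 0.5000
−0.12·log₂(0.12) = 0.3671
−0.12·log₂(0.12) = 0.3671
Sum ≈ 2.5208 → 2.5208 bits.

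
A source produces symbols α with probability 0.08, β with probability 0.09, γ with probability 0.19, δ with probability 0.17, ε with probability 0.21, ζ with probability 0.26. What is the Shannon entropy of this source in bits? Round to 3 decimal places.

2.472 bits

H = −Σ pᵢ log₂ pᵢ.
−0.08·log₂(0.08) = 0.2915
−0.09·log₂(0.09) = 0.3127
−0.19·log₂(0.19) = 0.4552
−0.17·log₂(0.17) = 0.4346
−0.21·log₂(0.21) = 0.4728
−0.26·log₂(0.26) = 0.5053
Sum ≈ 2.4721 → 2.472 bits.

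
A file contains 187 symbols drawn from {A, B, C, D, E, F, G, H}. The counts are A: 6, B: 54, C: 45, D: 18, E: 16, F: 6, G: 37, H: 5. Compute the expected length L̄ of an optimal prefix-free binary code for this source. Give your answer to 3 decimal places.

2.599 bits/symbol

Probabilities are the counts divided by 187.
Repeatedly combine the two least-probable nodes; the expected code length is the sum of the merged weights.
merge 5/187 + 6/187 → 1/17
merge 6/187 + 1/17 → 1/11
merge 16/187 + 1/11 → 3/17
merge 18/187 + 3/17 → 3/11
merge 37/187 + 45/187 → 82/187
merge 3/11 + 54/187 → 105/187
merge 82/187 + 105/187 → 1
L = 1/17 + 1/11 + 3/17 + 3/11 + 82/187 + 105/187 + 1 = 486/187 ≈ 2.599 bits/symbol.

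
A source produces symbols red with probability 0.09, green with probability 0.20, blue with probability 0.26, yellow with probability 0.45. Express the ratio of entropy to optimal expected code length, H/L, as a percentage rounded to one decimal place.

Entropy H = −Σ p log₂ p ≈ 1.8007 bits.
Huffman merges: 9/100+1/5→29/100; 13/50+29/100→11/20; 9/20+11/20→1. L = 46/25 ≈ 1.8400.
Efficiency = H/L = 1.8007/1.8400 = 97.9%.

97.9%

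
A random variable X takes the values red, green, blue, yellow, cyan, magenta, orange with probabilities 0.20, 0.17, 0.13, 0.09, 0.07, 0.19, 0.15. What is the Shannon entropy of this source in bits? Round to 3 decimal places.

2.729 bits

H = −Σ pᵢ log₂ pᵢ.
−0.20·log₂(0.20) = 0.4644
−0.17·log₂(0.17) = 0.4346
−0.13·log₂(0.13) = 0.3826
−0.09·log₂(0.09) = 0.3127
−0.07·log₂(0.07) = 0.2686
−0.19·log₂(0.19) = 0.4552
−0.15·log₂(0.15) = 0.4105
Sum ≈ 2.7286 → 2.729 bits.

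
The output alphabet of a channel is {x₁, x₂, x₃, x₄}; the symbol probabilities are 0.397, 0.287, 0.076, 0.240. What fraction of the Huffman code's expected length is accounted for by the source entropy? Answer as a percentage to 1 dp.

95.0%

Entropy H = −Σ p log₂ p ≈ 1.8227 bits.
Huffman merges: 19/250+6/25→79/250; 287/1000+79/250→603/1000; 397/1000+603/1000→1. L = 1919/1000 ≈ 1.9190.
Efficiency = H/L = 1.8227/1.9190 = 95.0%.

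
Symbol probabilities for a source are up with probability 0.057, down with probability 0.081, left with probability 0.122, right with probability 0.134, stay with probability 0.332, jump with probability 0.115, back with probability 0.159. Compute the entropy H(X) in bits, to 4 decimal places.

2.5969 bits

H = −Σ pᵢ log₂ pᵢ.
−0.057·log₂(0.057) = 0.2356
−0.081·log₂(0.081) = 0.2937
−0.122·log₂(0.122) = 0.3703
−0.134·log₂(0.134) = 0.3886
−0.332·log₂(0.332) = 0.5281
−0.115·log₂(0.115) = 0.3588
−0.159·log₂(0.159) = 0.4218
Sum ≈ 2.5969 → 2.5969 bits.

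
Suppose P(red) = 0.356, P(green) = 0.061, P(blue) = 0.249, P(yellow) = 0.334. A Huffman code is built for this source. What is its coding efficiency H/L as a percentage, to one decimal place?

Entropy H = −Σ p log₂ p ≈ 1.8045 bits.
Huffman merges: 61/1000+249/1000→31/100; 31/100+167/500→161/250; 89/250+161/250→1. L = 977/500 ≈ 1.9540.
Efficiency = H/L = 1.8045/1.9540 = 92.3%.

92.3%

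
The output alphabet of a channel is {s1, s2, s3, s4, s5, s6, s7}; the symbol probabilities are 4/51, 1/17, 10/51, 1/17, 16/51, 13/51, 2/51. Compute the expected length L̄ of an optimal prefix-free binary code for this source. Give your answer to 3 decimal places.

2.471 bits/symbol

Repeatedly combine the two least-probable nodes; the expected code length is the sum of the merged weights.
merge 2/51 + 1/17 → 5/51
merge 1/17 + 4/51 → 7/51
merge 5/51 + 7/51 → 4/17
merge 10/51 + 4/17 → 22/51
merge 13/51 + 16/51 → 29/51
merge 22/51 + 29/51 → 1
L = 5/51 + 7/51 + 4/17 + 22/51 + 29/51 + 1 = 42/17 ≈ 2.471 bits/symbol.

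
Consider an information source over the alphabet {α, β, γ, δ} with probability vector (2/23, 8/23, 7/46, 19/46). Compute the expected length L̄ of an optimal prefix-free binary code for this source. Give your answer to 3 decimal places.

1.826 bits/symbol

Repeatedly combine the two least-probable nodes; the expected code length is the sum of the merged weights.
merge 2/23 + 7/46 → 11/46
merge 11/46 + 8/23 → 27/46
merge 19/46 + 27/46 → 1
L = 11/46 + 27/46 + 1 = 42/23 ≈ 1.826 bits/symbol.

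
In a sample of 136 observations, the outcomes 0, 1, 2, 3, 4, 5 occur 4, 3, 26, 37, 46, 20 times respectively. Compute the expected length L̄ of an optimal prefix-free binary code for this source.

2.25 bits/symbol

Probabilities are the counts divided by 136.
Repeatedly combine the two least-probable nodes; the expected code length is the sum of the merged weights.
merge 3/136 + 1/34 → 7/136
merge 7/136 + 5/34 → 27/136
merge 13/68 + 27/136 → 53/136
merge 37/136 + 23/68 → 83/136
merge 53/136 + 83/136 → 1
L = 7/136 + 27/136 + 53/136 + 83/136 + 1 = 9/4 = 2.25 bits/symbol.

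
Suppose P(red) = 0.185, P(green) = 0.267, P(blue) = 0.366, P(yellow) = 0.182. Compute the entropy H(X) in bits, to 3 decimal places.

H = −Σ pᵢ log₂ pᵢ.
−0.185·log₂(0.185) = 0.4504
−0.267·log₂(0.267) = 0.5087
−0.366·log₂(0.366) = 0.5307
−0.182·log₂(0.182) = 0.4474
Sum ≈ 1.9371 → 1.937 bits.

1.937 bits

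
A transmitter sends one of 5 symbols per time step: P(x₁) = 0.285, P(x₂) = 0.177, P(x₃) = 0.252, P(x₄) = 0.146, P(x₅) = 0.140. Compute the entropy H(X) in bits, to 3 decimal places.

H = −Σ pᵢ log₂ pᵢ.
−0.285·log₂(0.285) = 0.5161
−0.177·log₂(0.177) = 0.4422
−0.252·log₂(0.252) = 0.5011
−0.146·log₂(0.146) = 0.4053
−0.140·log₂(0.140) = 0.3971
Sum ≈ 2.2618 → 2.262 bits.

2.262 bits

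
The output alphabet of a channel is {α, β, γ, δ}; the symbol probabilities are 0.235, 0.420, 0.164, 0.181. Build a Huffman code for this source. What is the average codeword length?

Repeatedly combine the two least-probable nodes; the expected code length is the sum of the merged weights.
merge 41/250 + 181/1000 → 69/200
merge 47/200 + 69/200 → 29/50
merge 21/50 + 29/50 → 1
L = 69/200 + 29/50 + 1 = 77/40 = 1.925 bits/symbol.

1.925 bits/symbol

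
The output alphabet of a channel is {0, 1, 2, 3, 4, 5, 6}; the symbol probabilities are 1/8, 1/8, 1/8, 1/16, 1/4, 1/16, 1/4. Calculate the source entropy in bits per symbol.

Each probability is a power of 1/2, so log₂(1/p) is an integer.
H = Σ p·log₂(1/p) = 1/8·3 + 1/8·3 + 1/8·3 + 1/16·4 + 1/4·2 + 1/16·4 + 1/4·2 = 2.625 bits.

2.625 bits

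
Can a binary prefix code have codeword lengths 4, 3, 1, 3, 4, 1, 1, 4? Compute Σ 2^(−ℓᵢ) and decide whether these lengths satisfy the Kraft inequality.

1.9375; no

With common denominator 2^4 = 16: Σ 2^(−ℓᵢ) = 1/16 + 2/16 + 8/16 + 2/16 + 1/16 + 8/16 + 8/16 + 1/16 = 31/16 = 1.9375.
Kraft's inequality requires Σ ≤ 1; here Σ = 1.9375 > 1, so no such prefix code exists.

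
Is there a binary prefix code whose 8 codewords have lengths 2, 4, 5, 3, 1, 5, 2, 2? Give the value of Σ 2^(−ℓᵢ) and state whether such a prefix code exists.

With common denominator 2^5 = 32: Σ 2^(−ℓᵢ) = 8/32 + 2/32 + 1/32 + 4/32 + 16/32 + 1/32 + 8/32 + 8/32 = 48/32 = 1.5.
Kraft's inequality requires Σ ≤ 1; here Σ = 1.5 > 1, so no such prefix code exists.

1.5; no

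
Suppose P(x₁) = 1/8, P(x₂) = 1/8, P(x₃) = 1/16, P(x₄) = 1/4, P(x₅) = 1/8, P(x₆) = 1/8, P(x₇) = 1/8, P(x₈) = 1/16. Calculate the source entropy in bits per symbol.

2.875 bits

Each probability is a power of 1/2, so log₂(1/p) is an integer.
H = Σ p·log₂(1/p) = 1/8·3 + 1/8·3 + 1/16·4 + 1/4·2 + 1/8·3 + 1/8·3 + 1/8·3 + 1/16·4 = 2.875 bits.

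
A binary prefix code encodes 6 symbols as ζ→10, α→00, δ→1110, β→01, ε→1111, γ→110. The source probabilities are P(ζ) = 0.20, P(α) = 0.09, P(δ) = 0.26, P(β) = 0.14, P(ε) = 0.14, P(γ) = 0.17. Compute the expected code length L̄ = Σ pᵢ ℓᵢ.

L̄ = Σ pᵢ·ℓᵢ = 0.20·2 + 0.09·2 + 0.26·4 + 0.14·2 + 0.14·4 + 0.17·3 = 2.97 bits/symbol.

2.97 bits/symbol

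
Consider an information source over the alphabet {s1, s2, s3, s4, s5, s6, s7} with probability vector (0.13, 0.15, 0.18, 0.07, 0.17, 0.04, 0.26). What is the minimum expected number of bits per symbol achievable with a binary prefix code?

Repeatedly combine the two least-probable nodes; the expected code length is the sum of the merged weights.
merge 1/25 + 7/100 → 11/100
merge 11/100 + 13/100 → 6/25
merge 3/20 + 17/100 → 8/25
merge 9/50 + 6/25 → 21/50
merge 13/50 + 8/25 → 29/50
merge 21/50 + 29/50 → 1
L = 11/100 + 6/25 + 8/25 + 21/50 + 29/50 + 1 = 267/100 = 2.67 bits/symbol.

2.67 bits/symbol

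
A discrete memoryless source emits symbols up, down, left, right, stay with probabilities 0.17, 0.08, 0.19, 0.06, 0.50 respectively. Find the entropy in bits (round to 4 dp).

1.9249 bits

H = −Σ pᵢ log₂ pᵢ.
−0.17·log₂(0.17) = 0.4346
−0.08·log₂(0.08) = 0.2915
−0.19·log₂(0.19) = 0.4552
−0.06·log₂(0.06) = 0.2435
−0.50·log₂(0.50) = 0.5000
Sum ≈ 1.9249 → 1.9249 bits.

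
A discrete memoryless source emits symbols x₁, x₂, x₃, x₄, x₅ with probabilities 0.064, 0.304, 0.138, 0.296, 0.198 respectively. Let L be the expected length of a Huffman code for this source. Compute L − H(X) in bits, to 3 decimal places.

0.049 bits

Entropy H = −Σ p log₂ p ≈ 2.1528 bits.
Huffman merges: 8/125+69/500→101/500; 99/500+101/500→2/5; 37/125+38/125→3/5; 2/5+3/5→1. L = 1101/500 ≈ 2.2020.
L − H = 2.2020 − 2.1528 = 0.049 bits.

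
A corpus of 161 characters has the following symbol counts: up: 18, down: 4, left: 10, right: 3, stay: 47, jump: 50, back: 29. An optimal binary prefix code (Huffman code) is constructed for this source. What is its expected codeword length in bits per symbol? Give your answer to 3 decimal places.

Probabilities are the counts divided by 161.
Repeatedly combine the two least-probable nodes; the expected code length is the sum of the merged weights.
merge 3/161 + 4/161 → 1/23
merge 1/23 + 10/161 → 17/161
merge 17/161 + 18/161 → 5/23
merge 29/161 + 5/23 → 64/161
merge 47/161 + 50/161 → 97/161
merge 64/161 + 97/161 → 1
L = 1/23 + 17/161 + 5/23 + 64/161 + 97/161 + 1 = 381/161 ≈ 2.366 bits/symbol.

2.366 bits/symbol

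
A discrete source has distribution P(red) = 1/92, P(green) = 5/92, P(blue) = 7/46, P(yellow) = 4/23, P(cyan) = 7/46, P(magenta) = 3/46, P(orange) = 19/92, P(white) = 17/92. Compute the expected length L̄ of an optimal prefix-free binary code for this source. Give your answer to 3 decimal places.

2.804 bits/symbol

Repeatedly combine the two least-probable nodes; the expected code length is the sum of the merged weights.
merge 1/92 + 5/92 → 3/46
merge 3/46 + 3/46 → 3/23
merge 3/23 + 7/46 → 13/46
merge 7/46 + 4/23 → 15/46
merge 17/92 + 19/92 → 9/23
merge 13/46 + 15/46 → 14/23
merge 9/23 + 14/23 → 1
L = 3/46 + 3/23 + 13/46 + 15/46 + 9/23 + 14/23 + 1 = 129/46 ≈ 2.804 bits/symbol.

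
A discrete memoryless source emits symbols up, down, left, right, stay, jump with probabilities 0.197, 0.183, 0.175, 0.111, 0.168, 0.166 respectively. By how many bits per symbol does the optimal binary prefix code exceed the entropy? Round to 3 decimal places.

Entropy H = −Σ p log₂ p ≈ 2.5646 bits.
Huffman merges: 111/1000+83/500→277/1000; 21/125+7/40→343/1000; 183/1000+197/1000→19/50; 277/1000+343/1000→31/50; 19/50+31/50→1. L = 131/50 ≈ 2.6200.
L − H = 2.6200 − 2.5646 = 0.055 bits.

0.055 bits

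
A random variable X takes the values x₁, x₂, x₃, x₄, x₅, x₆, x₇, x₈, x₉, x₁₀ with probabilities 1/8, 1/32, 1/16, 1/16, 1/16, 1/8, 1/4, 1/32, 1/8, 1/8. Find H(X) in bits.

3.0625 bits

Each probability is a power of 1/2, so log₂(1/p) is an integer.
H = Σ p·log₂(1/p) = 1/8·3 + 1/32·5 + 1/16·4 + 1/16·4 + 1/16·4 + 1/8·3 + 1/4·2 + 1/32·5 + 1/8·3 + 1/8·3 = 3.0625 bits.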